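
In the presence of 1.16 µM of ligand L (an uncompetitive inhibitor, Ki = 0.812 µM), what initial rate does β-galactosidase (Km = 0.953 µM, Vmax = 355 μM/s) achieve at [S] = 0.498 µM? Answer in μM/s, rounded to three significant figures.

With α = 1 + [I]/Ki = 1 + 1.16/0.812 = 2.429, the uncompetitive rate law is v = (Vmax/α)·[S] / (Km/α + [S]).
v = (355/2.429)×0.498 / (0.953/2.429 + 0.498) = 72.80/0.8904 = 81.8 μM/s.

81.8 μM/s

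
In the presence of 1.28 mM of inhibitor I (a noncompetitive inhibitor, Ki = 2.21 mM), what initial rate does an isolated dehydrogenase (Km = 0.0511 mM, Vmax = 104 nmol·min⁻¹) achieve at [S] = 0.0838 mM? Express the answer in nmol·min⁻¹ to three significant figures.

40.9 nmol·min⁻¹

α = 1 + [I]/Ki = 1 + 1.28/2.21 = 1.579.
For a noncompetitive inhibitor, Vmax is reduced to Vmax/α while Km is unchanged: Km,app = 0.0511 mM, Vmax,app = 65.9 nmol·min⁻¹.
v = Vmax,app·[S]/(Km,app + [S]) = 65.9 × 0.0838/(0.0511 + 0.0838) = 40.9 nmol·min⁻¹.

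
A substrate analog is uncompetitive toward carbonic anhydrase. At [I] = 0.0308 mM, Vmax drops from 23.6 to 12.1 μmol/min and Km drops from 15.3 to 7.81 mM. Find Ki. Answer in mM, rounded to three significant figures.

0.0324 mM

Uncompetitive: Vmax,app = Vmax/α (and Km,app = Km/α) with α = 1 + [I]/Ki.
α = Vmax/Vmax,app = 23.6/12.1 = 1.950.
Since α = 1 + [I]/Ki, [I]/Ki = 1.950 − 1 = 0.9504 and Ki = 0.0308/0.9504 = 0.0324 mM.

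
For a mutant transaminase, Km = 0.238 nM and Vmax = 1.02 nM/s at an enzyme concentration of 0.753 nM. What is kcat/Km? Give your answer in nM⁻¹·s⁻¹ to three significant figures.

5.69 nM⁻¹·s⁻¹

kcat = Vmax/[E]total = 1.02/0.753 = 1.35 s⁻¹.
kcat/Km = 1.35/0.238 = 5.69 nM⁻¹·s⁻¹.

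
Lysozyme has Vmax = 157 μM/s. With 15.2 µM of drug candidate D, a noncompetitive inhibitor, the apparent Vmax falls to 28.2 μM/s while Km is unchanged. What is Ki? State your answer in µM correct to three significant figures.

3.33 µM

Noncompetitive: Vmax,app = Vmax/α with α = 1 + [I]/Ki.
α = Vmax/Vmax,app = 157/28.2 = 5.567.
Ki = [I]/(α − 1) = 15.2/4.567 = 3.33 µM.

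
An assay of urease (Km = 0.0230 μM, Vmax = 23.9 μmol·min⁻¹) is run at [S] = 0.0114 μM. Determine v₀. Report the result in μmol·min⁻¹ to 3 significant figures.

v = Vmax·[S]/(Km + [S]) = 23.9 × 0.0114 / (0.0230 + 0.0114)
  = 0.2725 / 0.03440 = 7.92 μmol·min⁻¹.

7.92 μmol·min⁻¹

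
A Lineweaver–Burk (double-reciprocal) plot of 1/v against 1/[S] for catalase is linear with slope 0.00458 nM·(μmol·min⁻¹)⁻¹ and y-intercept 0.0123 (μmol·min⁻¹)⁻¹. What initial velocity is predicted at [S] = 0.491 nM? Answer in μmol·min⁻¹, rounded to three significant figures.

46.2 μmol·min⁻¹

The y-intercept is 1/Vmax, so Vmax = 1/0.0123 = 81.3 μmol·min⁻¹.
The slope is Km/Vmax, so Km = 0.00458 × 81.3 = 0.372 nM.
Then v = 81.3 × 0.491/(0.372 + 0.491) = 46.2 μmol·min⁻¹.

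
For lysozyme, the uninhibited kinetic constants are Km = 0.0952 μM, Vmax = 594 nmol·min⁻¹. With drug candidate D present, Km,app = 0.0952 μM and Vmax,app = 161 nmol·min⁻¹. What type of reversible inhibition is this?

noncompetitive

Vmax decreases (594 → 161 nmol·min⁻¹) while Km is unchanged — pure noncompetitive inhibition.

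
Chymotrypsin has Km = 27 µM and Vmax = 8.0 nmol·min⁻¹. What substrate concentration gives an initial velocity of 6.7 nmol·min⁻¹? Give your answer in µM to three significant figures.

Rearranging v = Vmax[S]/(Km+[S]) gives [S] = Km·v/(Vmax − v).
[S] = 27 × 6.7 / (8.0 − 6.7) = 180.9/1.300 = 139 µM.

139 µM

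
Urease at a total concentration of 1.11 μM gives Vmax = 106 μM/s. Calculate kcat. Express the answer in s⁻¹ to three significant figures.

kcat = Vmax/[E]total = 106 μM/s / 1.11 μM = 95.5 s⁻¹.

95.5 s⁻¹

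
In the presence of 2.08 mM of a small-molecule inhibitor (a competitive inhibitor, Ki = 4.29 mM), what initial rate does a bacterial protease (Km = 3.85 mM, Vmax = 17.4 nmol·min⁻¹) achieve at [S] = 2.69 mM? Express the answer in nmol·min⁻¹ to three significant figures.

5.57 nmol·min⁻¹

With α = 1 + [I]/Ki = 1 + 2.08/4.29 = 1.485, the competitive rate law is v = Vmax[S] / (αKm + [S]).
v = 17.4×2.69 / (1.485×3.85 + 2.69) = 46.81/8.407 = 5.57 nmol·min⁻¹.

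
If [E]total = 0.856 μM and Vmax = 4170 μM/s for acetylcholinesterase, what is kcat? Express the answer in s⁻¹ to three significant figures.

4870 s⁻¹

kcat = Vmax/[E]total = 4170 μM/s / 0.856 μM = 4870 s⁻¹.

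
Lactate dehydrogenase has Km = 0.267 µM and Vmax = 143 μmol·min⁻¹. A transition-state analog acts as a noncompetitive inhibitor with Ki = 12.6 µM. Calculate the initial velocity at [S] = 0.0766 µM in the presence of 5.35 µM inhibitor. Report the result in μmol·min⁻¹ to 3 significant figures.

α = 1 + [I]/Ki = 1 + 5.35/12.6 = 1.425.
For a noncompetitive inhibitor, Vmax is reduced to Vmax/α while Km is unchanged: Km,app = 0.267 µM, Vmax,app = 100 μmol·min⁻¹.
v = Vmax,app·[S]/(Km,app + [S]) = 100 × 0.0766/(0.267 + 0.0766) = 22.4 μmol·min⁻¹.

22.4 μmol·min⁻¹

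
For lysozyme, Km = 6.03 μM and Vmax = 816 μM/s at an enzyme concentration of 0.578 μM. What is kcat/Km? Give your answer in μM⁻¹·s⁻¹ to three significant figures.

kcat = Vmax/[E]total = 816/0.578 = 1410 s⁻¹.
kcat/Km = 1410/6.03 = 234 μM⁻¹·s⁻¹.

234 μM⁻¹·s⁻¹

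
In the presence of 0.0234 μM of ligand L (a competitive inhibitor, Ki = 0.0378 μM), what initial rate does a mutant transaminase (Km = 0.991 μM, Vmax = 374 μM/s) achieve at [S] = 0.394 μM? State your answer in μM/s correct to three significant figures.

With α = 1 + [I]/Ki = 1 + 0.0234/0.0378 = 1.619, the competitive rate law is v = Vmax[S] / (αKm + [S]).
v = 374×0.394 / (1.619×0.991 + 0.394) = 147.4/1.998 = 73.7 μM/s.

73.7 μM/s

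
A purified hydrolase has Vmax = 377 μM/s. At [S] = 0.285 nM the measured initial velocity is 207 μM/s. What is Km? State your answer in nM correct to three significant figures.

0.234 nM

From v = Vmax[S]/(Km+[S]), Km = [S](Vmax − v)/v.
Km = 0.285 × (377 − 207) / 207 = 48.45/207 = 0.234 nM.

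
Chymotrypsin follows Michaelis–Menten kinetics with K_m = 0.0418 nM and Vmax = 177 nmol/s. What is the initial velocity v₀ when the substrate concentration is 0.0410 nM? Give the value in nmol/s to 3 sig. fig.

87.6 nmol/s

v = Vmax·[S]/(Km + [S]) = 177 × 0.0410 / (0.0418 + 0.0410)
  = 7.257 / 0.08280 = 87.6 nmol/s.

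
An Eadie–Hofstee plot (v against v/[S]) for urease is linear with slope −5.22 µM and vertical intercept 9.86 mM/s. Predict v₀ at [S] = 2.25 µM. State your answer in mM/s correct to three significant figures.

In the Eadie–Hofstee form v = Vmax − Km·(v/[S]), the slope is −Km and the intercept is Vmax, so Km = 5.22 µM and Vmax = 9.86 mM/s.
v = 9.86 × 2.25/(5.22 + 2.25) = 2.97 mM/s.

2.97 mM/s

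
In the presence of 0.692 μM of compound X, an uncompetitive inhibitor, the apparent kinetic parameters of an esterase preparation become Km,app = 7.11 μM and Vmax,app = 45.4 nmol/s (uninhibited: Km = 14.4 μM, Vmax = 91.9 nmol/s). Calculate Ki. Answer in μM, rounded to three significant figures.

Uncompetitive: Vmax,app = Vmax/α (and Km,app = Km/α) with α = 1 + [I]/Ki.
α = Vmax/Vmax,app = 91.9/45.4 = 2.024.
Ki = [I]/(α − 1) = 0.692/1.024 = 0.676 μM.

0.676 μM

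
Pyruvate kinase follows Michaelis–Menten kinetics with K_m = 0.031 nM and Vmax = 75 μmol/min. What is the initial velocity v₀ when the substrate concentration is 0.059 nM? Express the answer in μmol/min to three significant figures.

49.2 μmol/min

v = Vmax·[S]/(Km + [S]) = 75 × 0.059 / (0.031 + 0.059)
  = 4.425 / 0.09000 = 49.2 μmol/min.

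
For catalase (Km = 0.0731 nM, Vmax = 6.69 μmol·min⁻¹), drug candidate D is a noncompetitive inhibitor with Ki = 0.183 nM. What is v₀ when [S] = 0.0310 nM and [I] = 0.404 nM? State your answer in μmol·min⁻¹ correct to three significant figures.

With α = 1 + [I]/Ki = 1 + 0.404/0.183 = 3.208, the noncompetitive rate law is v = (Vmax/α)·[S] / (Km + [S]).
v = (6.69/3.208)×0.0310 / (0.0731 + 0.0310) = 0.06465/0.1041 = 0.621 μmol·min⁻¹.

0.621 μmol·min⁻¹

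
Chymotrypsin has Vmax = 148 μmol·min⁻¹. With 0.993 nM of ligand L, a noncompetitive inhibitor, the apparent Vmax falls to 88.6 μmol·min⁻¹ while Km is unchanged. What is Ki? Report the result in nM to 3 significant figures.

Noncompetitive: Vmax,app = Vmax/α with α = 1 + [I]/Ki.
α = Vmax/Vmax,app = 148/88.6 = 1.670.
Since α = 1 + [I]/Ki, [I]/Ki = 1.670 − 1 = 0.6704 and Ki = 0.993/0.6704 = 1.48 nM.

1.48 nM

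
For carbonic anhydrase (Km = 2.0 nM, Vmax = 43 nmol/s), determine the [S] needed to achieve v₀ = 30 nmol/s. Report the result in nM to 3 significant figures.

The required fractional saturation is v/Vmax = 30/43 = 0.6977.
Then [S]/(Km+[S]) = 0.6977 ⇒ [S] = 2.0 × 0.6977/(1 − 0.6977) = 4.62 nM.

4.62 nM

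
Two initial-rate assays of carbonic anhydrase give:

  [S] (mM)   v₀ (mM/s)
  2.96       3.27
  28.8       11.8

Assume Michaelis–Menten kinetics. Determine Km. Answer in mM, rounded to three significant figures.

12.3 mM

In reciprocal form, 1/v = (Km/Vmax)·(1/[S]) + 1/Vmax. The two points give (1/[S], 1/v) = (0.3378, 0.3058) and (0.03472, 0.08475).
Slope = (0.3058 − 0.08475)/(0.3378 − 0.03472) = 0.7293; intercept = 0.3058 − 0.7293×0.3378 = 0.05942.
Vmax = 1/intercept = 16.8 mM/s; Km = slope × Vmax = 0.7293 × 16.8 = 12.3 mM.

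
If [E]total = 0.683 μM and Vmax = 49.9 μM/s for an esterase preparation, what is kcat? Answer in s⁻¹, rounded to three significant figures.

kcat = Vmax/[E]total = 49.9 μM/s / 0.683 μM = 73.1 s⁻¹.

73.1 s⁻¹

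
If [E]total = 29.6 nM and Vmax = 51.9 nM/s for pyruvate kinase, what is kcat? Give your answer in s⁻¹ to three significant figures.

1.75 s⁻¹

kcat = Vmax/[E]total = 51.9 nM/s / 29.6 nM = 1.75 s⁻¹.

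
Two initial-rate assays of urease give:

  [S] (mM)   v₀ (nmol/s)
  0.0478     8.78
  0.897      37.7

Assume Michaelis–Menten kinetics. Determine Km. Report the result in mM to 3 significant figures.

0.204 mM

In reciprocal form, 1/v = (Km/Vmax)·(1/[S]) + 1/Vmax. The two points give (1/[S], 1/v) = (20.92, 0.1139) and (1.115, 0.02653).
Slope = (0.1139 − 0.02653)/(20.92 − 1.115) = 0.004411; intercept = 0.1139 − 0.004411×20.92 = 0.02161.
Vmax = 1/intercept = 46.3 nmol/s; Km = slope × Vmax = 0.004411 × 46.3 = 0.204 mM.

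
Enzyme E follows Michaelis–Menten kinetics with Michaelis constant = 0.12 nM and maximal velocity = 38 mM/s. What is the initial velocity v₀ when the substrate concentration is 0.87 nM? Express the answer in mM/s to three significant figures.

33.4 mM/s

v = Vmax·[S]/(Km + [S]) = 38 × 0.87 / (0.12 + 0.87)
  = 33.06 / 0.9900 = 33.4 mM/s.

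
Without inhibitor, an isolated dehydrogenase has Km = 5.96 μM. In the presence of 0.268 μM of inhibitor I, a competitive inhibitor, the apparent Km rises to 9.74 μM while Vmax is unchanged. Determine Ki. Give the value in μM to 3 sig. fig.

0.423 μM

Competitive: Km,app = α·Km with α = 1 + [I]/Ki.
α = Km,app/Km = 9.74/5.96 = 1.634.
Ki = [I]/(α − 1) = 0.268/0.6342 = 0.423 μM.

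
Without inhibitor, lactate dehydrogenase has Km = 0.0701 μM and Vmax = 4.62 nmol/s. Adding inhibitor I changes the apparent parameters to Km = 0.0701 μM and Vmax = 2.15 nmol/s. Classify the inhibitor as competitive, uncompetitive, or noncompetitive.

noncompetitive

Vmax decreases (4.62 → 2.15 nmol/s) while Km is unchanged — pure noncompetitive inhibition.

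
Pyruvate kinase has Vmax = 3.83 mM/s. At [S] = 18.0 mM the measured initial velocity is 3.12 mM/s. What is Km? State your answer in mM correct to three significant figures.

4.10 mM

From v = Vmax[S]/(Km+[S]), Km = [S](Vmax − v)/v.
Km = 18.0 × (3.83 − 3.12) / 3.12 = 12.78/3.12 = 4.10 mM.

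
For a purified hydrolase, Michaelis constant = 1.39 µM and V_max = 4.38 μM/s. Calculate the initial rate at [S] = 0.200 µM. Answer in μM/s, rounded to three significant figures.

v = Vmax·[S]/(Km + [S]) = 4.38 × 0.200 / (1.39 + 0.200)
  = 0.8760 / 1.590 = 0.551 μM/s.

0.551 μM/s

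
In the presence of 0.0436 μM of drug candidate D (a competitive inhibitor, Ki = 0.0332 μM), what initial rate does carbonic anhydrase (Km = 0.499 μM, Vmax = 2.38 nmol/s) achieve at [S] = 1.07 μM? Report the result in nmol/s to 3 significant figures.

α = 1 + [I]/Ki = 1 + 0.0436/0.0332 = 2.313.
For a competitive inhibitor, Vmax is unchanged and the apparent Km becomes α·Km: Km,app = 1.15 μM, Vmax,app = 2.38 nmol/s.
v = Vmax,app·[S]/(Km,app + [S]) = 2.38 × 1.07/(1.15 + 1.07) = 1.14 nmol/s.

1.14 nmol/s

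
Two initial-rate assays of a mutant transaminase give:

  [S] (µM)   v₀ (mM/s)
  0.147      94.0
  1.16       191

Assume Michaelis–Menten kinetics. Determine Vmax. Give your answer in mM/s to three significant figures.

From v = Vmax[S]/(Km+[S]), each point gives Vmax = v(Km+[S])/[S].
Equating: 94.0(Km+0.147)/0.147 = 191(Km+1.16)/1.16.
639.5·Km + 94.0 = 164.7·Km + 191, so (639.5 − 164.7)·Km = 191 − 94.0.
Km = 97.00/474.8 = 0.204 µM; then Vmax = 94.0(0.204+0.147)/0.147 = 225 mM/s.

225 mM/s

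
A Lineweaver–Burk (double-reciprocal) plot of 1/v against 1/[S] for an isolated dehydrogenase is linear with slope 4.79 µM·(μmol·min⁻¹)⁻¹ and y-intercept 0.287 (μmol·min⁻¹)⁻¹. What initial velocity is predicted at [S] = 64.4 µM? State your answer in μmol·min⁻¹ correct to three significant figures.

2.77 μmol·min⁻¹

The y-intercept is 1/Vmax, so Vmax = 1/0.287 = 3.48 μmol·min⁻¹.
The slope is Km/Vmax, so Km = 4.79 × 3.48 = 16.7 µM.
Then v = 3.48 × 64.4/(16.7 + 64.4) = 2.77 μmol·min⁻¹.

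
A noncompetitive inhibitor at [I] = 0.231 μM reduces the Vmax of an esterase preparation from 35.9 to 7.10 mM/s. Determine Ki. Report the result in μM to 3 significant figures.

0.0569 μM

Noncompetitive: Vmax,app = Vmax/α with α = 1 + [I]/Ki.
α = Vmax/Vmax,app = 35.9/7.10 = 5.056.
Ki = [I]/(α − 1) = 0.231/4.056 = 0.0569 μM.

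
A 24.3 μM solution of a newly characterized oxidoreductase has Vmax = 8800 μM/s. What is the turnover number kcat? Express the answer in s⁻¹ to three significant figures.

kcat = Vmax/[E]total = 8800 μM/s / 24.3 μM = 362 s⁻¹.

362 s⁻¹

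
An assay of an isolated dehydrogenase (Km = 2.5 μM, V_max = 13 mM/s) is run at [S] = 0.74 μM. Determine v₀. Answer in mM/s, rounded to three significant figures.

[S]/(Km+[S]) = 0.74/3.240 = 0.2284, the fractional saturation.
v = 0.2284 × Vmax = 0.2284 × 13 = 2.97 mM/s.

2.97 mM/s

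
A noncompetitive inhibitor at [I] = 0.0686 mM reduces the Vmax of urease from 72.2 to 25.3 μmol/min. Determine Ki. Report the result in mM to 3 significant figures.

0.0370 mM

Noncompetitive: Vmax,app = Vmax/α with α = 1 + [I]/Ki.
α = Vmax/Vmax,app = 72.2/25.3 = 2.854.
Since α = 1 + [I]/Ki, [I]/Ki = 2.854 − 1 = 1.854 and Ki = 0.0686/1.854 = 0.0370 mM.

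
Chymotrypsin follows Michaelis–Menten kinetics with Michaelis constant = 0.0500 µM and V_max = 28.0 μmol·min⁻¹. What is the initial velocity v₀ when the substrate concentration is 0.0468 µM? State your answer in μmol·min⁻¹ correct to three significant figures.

13.5 μmol·min⁻¹

v = Vmax·[S]/(Km + [S]) = 28.0 × 0.0468 / (0.0500 + 0.0468)
  = 1.310 / 0.09680 = 13.5 μmol·min⁻¹.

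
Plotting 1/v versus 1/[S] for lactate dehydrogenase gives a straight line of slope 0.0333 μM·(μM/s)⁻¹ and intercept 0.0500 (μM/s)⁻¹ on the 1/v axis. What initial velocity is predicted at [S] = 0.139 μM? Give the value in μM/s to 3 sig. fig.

3.45 μM/s

The y-intercept is 1/Vmax, so Vmax = 1/0.0500 = 20.0 μM/s.
The slope is Km/Vmax, so Km = 0.0333 × 20.0 = 0.666 μM.
Then v = 20.0 × 0.139/(0.666 + 0.139) = 3.45 μM/s.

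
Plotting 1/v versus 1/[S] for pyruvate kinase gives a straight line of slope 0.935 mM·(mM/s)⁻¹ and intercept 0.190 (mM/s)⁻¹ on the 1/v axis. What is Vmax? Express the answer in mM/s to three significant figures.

5.26 mM/s

The y-intercept of a Lineweaver–Burk plot equals 1/Vmax, so Vmax = 1/0.190 = 5.26 mM/s.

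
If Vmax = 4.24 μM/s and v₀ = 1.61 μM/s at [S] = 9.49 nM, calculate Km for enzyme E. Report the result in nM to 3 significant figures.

15.5 nM

v/Vmax = 1.61/4.24 = 0.3797 = [S]/(Km+[S]).
So Km + [S] = [S]/0.3797 = 24.99 nM, giving Km = 24.99 − 9.49 = 15.5 nM.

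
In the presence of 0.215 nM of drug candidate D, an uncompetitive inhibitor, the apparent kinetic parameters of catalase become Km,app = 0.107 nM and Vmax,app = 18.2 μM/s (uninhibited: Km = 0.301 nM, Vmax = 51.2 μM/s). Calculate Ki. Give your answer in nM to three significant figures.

Uncompetitive: Vmax,app = Vmax/α (and Km,app = Km/α) with α = 1 + [I]/Ki.
α = Vmax/Vmax,app = 51.2/18.2 = 2.813.
Ki = [I]/(α − 1) = 0.215/1.813 = 0.119 nM.

0.119 nM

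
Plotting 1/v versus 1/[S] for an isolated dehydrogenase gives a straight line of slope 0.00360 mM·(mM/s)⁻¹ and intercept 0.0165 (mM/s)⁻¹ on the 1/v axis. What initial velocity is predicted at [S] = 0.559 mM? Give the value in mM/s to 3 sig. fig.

43.6 mM/s

The y-intercept is 1/Vmax, so Vmax = 1/0.0165 = 60.6 mM/s.
The slope is Km/Vmax, so Km = 0.00360 × 60.6 = 0.218 mM.
Then v = 60.6 × 0.559/(0.218 + 0.559) = 43.6 mM/s.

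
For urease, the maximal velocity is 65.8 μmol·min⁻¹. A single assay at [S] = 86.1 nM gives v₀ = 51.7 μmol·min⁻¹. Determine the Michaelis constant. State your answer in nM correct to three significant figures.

From v = Vmax[S]/(Km+[S]), Km = [S](Vmax − v)/v.
Km = 86.1 × (65.8 − 51.7) / 51.7 = 1214/51.7 = 23.5 nM.

23.5 nM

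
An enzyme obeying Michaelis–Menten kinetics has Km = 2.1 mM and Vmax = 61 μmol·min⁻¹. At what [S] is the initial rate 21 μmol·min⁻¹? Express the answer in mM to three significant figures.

1.10 mM

The required fractional saturation is v/Vmax = 21/61 = 0.3443.
Then [S]/(Km+[S]) = 0.3443 ⇒ [S] = 2.1 × 0.3443/(1 − 0.3443) = 1.10 mM.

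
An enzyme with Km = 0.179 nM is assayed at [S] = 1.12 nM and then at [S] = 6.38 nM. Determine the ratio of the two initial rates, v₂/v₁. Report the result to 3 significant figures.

1.13

Since Vmax cancels, v₂/v₁ = [S]₂(Km+[S]₁) / [S]₁(Km+[S]₂).
= 6.38×(0.179+1.12) / (1.12×(0.179+6.38)) = 8.288/7.346 = 1.13.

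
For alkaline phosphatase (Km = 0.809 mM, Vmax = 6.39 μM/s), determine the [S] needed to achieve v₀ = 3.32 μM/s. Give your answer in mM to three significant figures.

0.875 mM

Rearranging v = Vmax[S]/(Km+[S]) gives [S] = Km·v/(Vmax − v).
[S] = 0.809 × 3.32 / (6.39 − 3.32) = 2.686/3.070 = 0.875 mM.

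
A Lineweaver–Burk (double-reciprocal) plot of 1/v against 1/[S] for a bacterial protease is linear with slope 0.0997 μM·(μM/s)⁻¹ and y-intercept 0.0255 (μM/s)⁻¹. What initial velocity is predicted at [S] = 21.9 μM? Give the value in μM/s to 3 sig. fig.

The y-intercept is 1/Vmax, so Vmax = 1/0.0255 = 39.2 μM/s.
The slope is Km/Vmax, so Km = 0.0997 × 39.2 = 3.91 μM.
Then v = 39.2 × 21.9/(3.91 + 21.9) = 33.3 μM/s.

33.3 μM/s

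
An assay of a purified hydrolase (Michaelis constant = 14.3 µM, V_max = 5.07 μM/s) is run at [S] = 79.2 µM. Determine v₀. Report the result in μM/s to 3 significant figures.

v = Vmax·[S]/(Km + [S]) = 5.07 × 79.2 / (14.3 + 79.2)
  = 401.5 / 93.50 = 4.29 μM/s.

4.29 μM/s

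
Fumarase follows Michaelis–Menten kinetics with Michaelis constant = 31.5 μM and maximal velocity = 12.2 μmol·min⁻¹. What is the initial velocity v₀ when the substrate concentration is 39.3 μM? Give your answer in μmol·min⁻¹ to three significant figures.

[S]/(Km+[S]) = 39.3/70.80 = 0.5551, the fractional saturation.
v = 0.5551 × Vmax = 0.5551 × 12.2 = 6.77 μmol·min⁻¹.

6.77 μmol·min⁻¹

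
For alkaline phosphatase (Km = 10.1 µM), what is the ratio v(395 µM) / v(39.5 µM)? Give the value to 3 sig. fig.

Since Vmax cancels, v₂/v₁ = [S]₂(Km+[S]₁) / [S]₁(Km+[S]₂).
= 395×(10.1+39.5) / (39.5×(10.1+395)) = 19590/16000 = 1.22.

1.22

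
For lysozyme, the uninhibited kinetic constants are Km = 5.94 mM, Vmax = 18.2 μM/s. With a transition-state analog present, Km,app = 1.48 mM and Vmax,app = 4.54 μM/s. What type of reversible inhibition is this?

uncompetitive

Both Km and Vmax decrease by the same factor (~4.01-fold) — characteristic of uncompetitive inhibition.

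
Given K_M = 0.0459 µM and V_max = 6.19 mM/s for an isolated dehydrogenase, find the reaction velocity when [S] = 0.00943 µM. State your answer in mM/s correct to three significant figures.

1.05 mM/s

v = Vmax·[S]/(Km + [S]) = 6.19 × 0.00943 / (0.0459 + 0.00943)
  = 0.05837 / 0.05533 = 1.05 mM/s.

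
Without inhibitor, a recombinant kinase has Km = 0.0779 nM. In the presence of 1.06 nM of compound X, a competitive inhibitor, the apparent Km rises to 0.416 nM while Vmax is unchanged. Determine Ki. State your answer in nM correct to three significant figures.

Competitive: Km,app = α·Km with α = 1 + [I]/Ki.
α = Km,app/Km = 0.416/0.0779 = 5.340.
Since α = 1 + [I]/Ki, [I]/Ki = 5.340 − 1 = 4.340 and Ki = 1.06/4.340 = 0.244 nM.

0.244 nM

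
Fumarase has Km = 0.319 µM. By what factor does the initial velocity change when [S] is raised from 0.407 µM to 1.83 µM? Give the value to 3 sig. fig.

1.52

The fractional saturations are [S]/(Km+[S]) = 0.407/0.7260 = 0.5606 and 1.83/2.149 = 0.8516.
v₂/v₁ is just their ratio: 0.8516/0.5606 = 1.52.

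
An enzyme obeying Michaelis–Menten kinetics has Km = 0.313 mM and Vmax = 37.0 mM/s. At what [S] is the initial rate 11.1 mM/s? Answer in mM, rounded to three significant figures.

0.134 mM

The required fractional saturation is v/Vmax = 11.1/37.0 = 0.3000.
Then [S]/(Km+[S]) = 0.3000 ⇒ [S] = 0.313 × 0.3000/(1 − 0.3000) = 0.134 mM.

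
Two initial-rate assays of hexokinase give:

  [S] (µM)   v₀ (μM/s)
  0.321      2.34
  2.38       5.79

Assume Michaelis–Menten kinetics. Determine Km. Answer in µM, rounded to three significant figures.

In reciprocal form, 1/v = (Km/Vmax)·(1/[S]) + 1/Vmax. The two points give (1/[S], 1/v) = (3.115, 0.4274) and (0.4202, 0.1727).
Slope = (0.4274 − 0.1727)/(3.115 − 0.4202) = 0.09448; intercept = 0.4274 − 0.09448×3.115 = 0.1330.
Vmax = 1/intercept = 7.52 μM/s; Km = slope × Vmax = 0.09448 × 7.52 = 0.710 µM.

0.710 µM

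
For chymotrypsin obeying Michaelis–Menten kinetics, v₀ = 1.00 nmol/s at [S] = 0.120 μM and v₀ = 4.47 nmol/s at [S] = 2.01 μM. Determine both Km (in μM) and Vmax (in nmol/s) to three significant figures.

In reciprocal form, 1/v = (Km/Vmax)·(1/[S]) + 1/Vmax. The two points give (1/[S], 1/v) = (8.333, 1.000) and (0.4975, 0.2237).
Slope = (1.000 − 0.2237)/(8.333 − 0.4975) = 0.09907; intercept = 1.000 − 0.09907×8.333 = 0.1744.
Vmax = 1/intercept = 5.73 nmol/s; Km = slope × Vmax = 0.09907 × 5.73 = 0.568 μM.

Km = 0.568 μM; Vmax = 5.73 nmol/s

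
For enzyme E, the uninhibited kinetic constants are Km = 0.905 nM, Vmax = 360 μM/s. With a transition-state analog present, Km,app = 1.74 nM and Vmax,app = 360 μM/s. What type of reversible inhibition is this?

competitive

Km increases (0.905 → 1.74 nM) while Vmax is unchanged — the hallmark of competitive inhibition.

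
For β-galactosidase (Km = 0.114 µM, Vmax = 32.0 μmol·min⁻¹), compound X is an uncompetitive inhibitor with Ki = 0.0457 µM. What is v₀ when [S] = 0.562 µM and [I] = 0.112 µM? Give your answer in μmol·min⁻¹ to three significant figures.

With α = 1 + [I]/Ki = 1 + 0.112/0.0457 = 3.451, the uncompetitive rate law is v = (Vmax/α)·[S] / (Km/α + [S]).
v = (32.0/3.451)×0.562 / (0.114/3.451 + 0.562) = 5.212/0.5950 = 8.76 μmol·min⁻¹.

8.76 μmol·min⁻¹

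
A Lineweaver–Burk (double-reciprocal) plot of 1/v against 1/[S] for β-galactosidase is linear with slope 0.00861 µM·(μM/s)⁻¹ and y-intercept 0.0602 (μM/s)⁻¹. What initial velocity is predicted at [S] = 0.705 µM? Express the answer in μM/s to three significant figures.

13.8 μM/s

The y-intercept is 1/Vmax, so Vmax = 1/0.0602 = 16.6 μM/s.
The slope is Km/Vmax, so Km = 0.00861 × 16.6 = 0.143 µM.
Then v = 16.6 × 0.705/(0.143 + 0.705) = 13.8 μM/s.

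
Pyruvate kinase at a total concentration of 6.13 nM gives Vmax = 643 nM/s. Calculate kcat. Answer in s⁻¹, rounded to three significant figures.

kcat = Vmax/[E]total = 643 nM/s / 6.13 nM = 105 s⁻¹.

105 s⁻¹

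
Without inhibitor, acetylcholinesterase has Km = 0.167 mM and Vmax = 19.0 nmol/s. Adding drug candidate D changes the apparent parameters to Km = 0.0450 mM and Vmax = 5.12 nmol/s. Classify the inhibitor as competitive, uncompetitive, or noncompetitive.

Both Km and Vmax decrease by the same factor (~3.71-fold) — characteristic of uncompetitive inhibition.

uncompetitive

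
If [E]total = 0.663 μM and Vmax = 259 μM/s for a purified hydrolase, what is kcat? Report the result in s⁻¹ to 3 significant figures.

kcat = Vmax/[E]total = 259 μM/s / 0.663 μM = 391 s⁻¹.

391 s⁻¹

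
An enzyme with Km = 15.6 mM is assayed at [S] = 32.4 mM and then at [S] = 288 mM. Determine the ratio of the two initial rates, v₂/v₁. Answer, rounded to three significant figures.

1.41

Since Vmax cancels, v₂/v₁ = [S]₂(Km+[S]₁) / [S]₁(Km+[S]₂).
= 288×(15.6+32.4) / (32.4×(15.6+288)) = 13820/9837 = 1.41.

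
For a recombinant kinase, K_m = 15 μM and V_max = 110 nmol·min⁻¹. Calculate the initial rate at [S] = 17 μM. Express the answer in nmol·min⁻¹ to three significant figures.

v = Vmax·[S]/(Km + [S]) = 110 × 17 / (15 + 17)
  = 1870 / 32.00 = 58.4 nmol·min⁻¹.

58.4 nmol·min⁻¹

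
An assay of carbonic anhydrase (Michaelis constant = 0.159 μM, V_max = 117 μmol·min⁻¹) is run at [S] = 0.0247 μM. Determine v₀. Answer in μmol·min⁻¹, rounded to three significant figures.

[S]/(Km+[S]) = 0.0247/0.1837 = 0.1345, the fractional saturation.
v = 0.1345 × Vmax = 0.1345 × 117 = 15.7 μmol·min⁻¹.

15.7 μmol·min⁻¹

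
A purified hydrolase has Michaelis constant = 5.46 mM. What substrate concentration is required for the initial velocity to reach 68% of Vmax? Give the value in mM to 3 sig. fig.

11.6 mM

v/Vmax = [S]/(Km+[S]) = 0.68, so [S] = Km·0.68/(1 − 0.68) = 5.46 × 2.125.
[S] = 11.6 mM.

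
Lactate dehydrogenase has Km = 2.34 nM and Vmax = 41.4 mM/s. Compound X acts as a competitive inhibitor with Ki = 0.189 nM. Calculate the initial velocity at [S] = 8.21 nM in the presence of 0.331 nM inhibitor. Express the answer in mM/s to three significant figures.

α = 1 + [I]/Ki = 1 + 0.331/0.189 = 2.751.
For a competitive inhibitor, Vmax is unchanged and the apparent Km becomes α·Km: Km,app = 6.44 nM, Vmax,app = 41.4 mM/s.
v = Vmax,app·[S]/(Km,app + [S]) = 41.4 × 8.21/(6.44 + 8.21) = 23.2 mM/s.

23.2 mM/s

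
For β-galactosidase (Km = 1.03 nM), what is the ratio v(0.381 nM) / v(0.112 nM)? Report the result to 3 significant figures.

2.75

Since Vmax cancels, v₂/v₁ = [S]₂(Km+[S]₁) / [S]₁(Km+[S]₂).
= 0.381×(1.03+0.112) / (0.112×(1.03+0.381)) = 0.4351/0.1580 = 2.75.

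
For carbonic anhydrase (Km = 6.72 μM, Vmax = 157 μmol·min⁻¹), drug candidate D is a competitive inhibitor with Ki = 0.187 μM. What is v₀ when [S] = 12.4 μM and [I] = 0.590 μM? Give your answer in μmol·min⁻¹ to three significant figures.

α = 1 + [I]/Ki = 1 + 0.590/0.187 = 4.155.
For a competitive inhibitor, Vmax is unchanged and the apparent Km becomes α·Km: Km,app = 27.9 μM, Vmax,app = 157 μmol·min⁻¹.
v = Vmax,app·[S]/(Km,app + [S]) = 157 × 12.4/(27.9 + 12.4) = 48.3 μmol·min⁻¹.

48.3 μmol·min⁻¹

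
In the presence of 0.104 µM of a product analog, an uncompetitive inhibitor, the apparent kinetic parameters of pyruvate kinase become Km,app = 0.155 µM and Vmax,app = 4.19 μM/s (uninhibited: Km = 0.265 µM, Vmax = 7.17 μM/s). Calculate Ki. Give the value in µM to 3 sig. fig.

0.146 µM

Uncompetitive: Vmax,app = Vmax/α (and Km,app = Km/α) with α = 1 + [I]/Ki.
α = Vmax/Vmax,app = 7.17/4.19 = 1.711.
Since α = 1 + [I]/Ki, [I]/Ki = 1.711 − 1 = 0.7112 and Ki = 0.104/0.7112 = 0.146 µM.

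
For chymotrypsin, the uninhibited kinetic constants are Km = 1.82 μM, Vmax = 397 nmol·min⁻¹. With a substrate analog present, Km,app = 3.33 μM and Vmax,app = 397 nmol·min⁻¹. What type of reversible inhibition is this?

competitive

Km increases (1.82 → 3.33 μM) while Vmax is unchanged — the hallmark of competitive inhibition.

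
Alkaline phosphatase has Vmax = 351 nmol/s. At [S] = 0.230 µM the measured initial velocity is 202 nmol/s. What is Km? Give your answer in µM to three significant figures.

0.170 µM

From v = Vmax[S]/(Km+[S]), Km = [S](Vmax − v)/v.
Km = 0.230 × (351 − 202) / 202 = 34.27/202 = 0.170 µM.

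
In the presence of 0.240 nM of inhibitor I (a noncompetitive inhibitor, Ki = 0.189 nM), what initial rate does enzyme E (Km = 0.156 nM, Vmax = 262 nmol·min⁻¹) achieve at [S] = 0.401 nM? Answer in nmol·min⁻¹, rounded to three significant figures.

α = 1 + [I]/Ki = 1 + 0.240/0.189 = 2.270.
For a noncompetitive inhibitor, Vmax is reduced to Vmax/α while Km is unchanged: Km,app = 0.156 nM, Vmax,app = 115 nmol·min⁻¹.
v = Vmax,app·[S]/(Km,app + [S]) = 115 × 0.401/(0.156 + 0.401) = 83.1 nmol·min⁻¹.

83.1 nmol·min⁻¹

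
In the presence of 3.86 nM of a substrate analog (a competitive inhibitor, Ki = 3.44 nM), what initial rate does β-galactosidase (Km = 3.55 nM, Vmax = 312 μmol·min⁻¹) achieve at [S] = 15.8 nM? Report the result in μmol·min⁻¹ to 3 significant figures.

α = 1 + [I]/Ki = 1 + 3.86/3.44 = 2.122.
For a competitive inhibitor, Vmax is unchanged and the apparent Km becomes α·Km: Km,app = 7.53 nM, Vmax,app = 312 μmol·min⁻¹.
v = Vmax,app·[S]/(Km,app + [S]) = 312 × 15.8/(7.53 + 15.8) = 211 μmol·min⁻¹.

211 μmol·min⁻¹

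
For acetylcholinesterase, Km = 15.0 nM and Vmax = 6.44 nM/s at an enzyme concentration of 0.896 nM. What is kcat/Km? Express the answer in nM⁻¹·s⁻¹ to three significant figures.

0.479 nM⁻¹·s⁻¹

kcat = Vmax/[E]total = 6.44/0.896 = 7.19 s⁻¹.
kcat/Km = 7.19/15.0 = 0.479 nM⁻¹·s⁻¹.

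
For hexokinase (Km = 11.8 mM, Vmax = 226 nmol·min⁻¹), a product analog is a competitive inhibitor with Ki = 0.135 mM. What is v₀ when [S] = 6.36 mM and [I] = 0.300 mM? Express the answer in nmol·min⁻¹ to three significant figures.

With α = 1 + [I]/Ki = 1 + 0.300/0.135 = 3.222, the competitive rate law is v = Vmax[S] / (αKm + [S]).
v = 226×6.36 / (3.222×11.8 + 6.36) = 1437/44.38 = 32.4 nmol·min⁻¹.

32.4 nmol·min⁻¹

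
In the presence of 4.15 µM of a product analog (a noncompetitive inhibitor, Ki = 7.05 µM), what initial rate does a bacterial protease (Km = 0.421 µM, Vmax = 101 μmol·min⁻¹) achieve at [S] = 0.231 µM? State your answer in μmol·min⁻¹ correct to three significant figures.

α = 1 + [I]/Ki = 1 + 4.15/7.05 = 1.589.
For a noncompetitive inhibitor, Vmax is reduced to Vmax/α while Km is unchanged: Km,app = 0.421 µM, Vmax,app = 63.6 μmol·min⁻¹.
v = Vmax,app·[S]/(Km,app + [S]) = 63.6 × 0.231/(0.421 + 0.231) = 22.5 μmol·min⁻¹.

22.5 μmol·min⁻¹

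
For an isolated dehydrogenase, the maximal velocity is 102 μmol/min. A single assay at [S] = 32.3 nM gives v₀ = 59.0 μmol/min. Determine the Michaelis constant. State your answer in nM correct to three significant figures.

23.5 nM

v/Vmax = 59.0/102 = 0.5784 = [S]/(Km+[S]).
So Km + [S] = [S]/0.5784 = 55.84 nM, giving Km = 55.84 − 32.3 = 23.5 nM.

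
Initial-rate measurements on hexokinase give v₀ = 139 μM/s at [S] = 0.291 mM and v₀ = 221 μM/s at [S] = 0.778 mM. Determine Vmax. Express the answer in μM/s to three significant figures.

From v = Vmax[S]/(Km+[S]), each point gives Vmax = v(Km+[S])/[S].
Equating: 139(Km+0.291)/0.291 = 221(Km+0.778)/0.778.
477.7·Km + 139 = 284.1·Km + 221, so (477.7 − 284.1)·Km = 221 − 139.
Km = 82.00/193.6 = 0.424 mM; then Vmax = 139(0.424+0.291)/0.291 = 341 μM/s.

341 μM/s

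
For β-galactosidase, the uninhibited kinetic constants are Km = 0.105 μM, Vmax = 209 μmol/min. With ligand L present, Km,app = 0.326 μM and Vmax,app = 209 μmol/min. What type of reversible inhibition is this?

competitive

Km increases (0.105 → 0.326 μM) while Vmax is unchanged — the hallmark of competitive inhibition.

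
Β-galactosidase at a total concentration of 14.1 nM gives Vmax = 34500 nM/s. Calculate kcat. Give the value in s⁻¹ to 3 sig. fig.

kcat = Vmax/[E]total = 34500 nM/s / 14.1 nM = 2450 s⁻¹.

2450 s⁻¹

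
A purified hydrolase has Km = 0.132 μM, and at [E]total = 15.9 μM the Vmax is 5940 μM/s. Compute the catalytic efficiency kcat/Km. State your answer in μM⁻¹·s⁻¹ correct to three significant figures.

kcat = Vmax/[E]total = 5940/15.9 = 374 s⁻¹.
kcat/Km = 374/0.132 = 2830 μM⁻¹·s⁻¹.

2830 μM⁻¹·s⁻¹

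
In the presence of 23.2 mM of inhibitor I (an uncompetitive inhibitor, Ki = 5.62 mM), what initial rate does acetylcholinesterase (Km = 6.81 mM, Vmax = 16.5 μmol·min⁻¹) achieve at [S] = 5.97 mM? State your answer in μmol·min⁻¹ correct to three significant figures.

α = 1 + [I]/Ki = 1 + 23.2/5.62 = 5.128.
For an uncompetitive inhibitor, both parameters are divided by α, giving Vmax/α and Km/α: Km,app = 1.33 mM, Vmax,app = 3.22 μmol·min⁻¹.
v = Vmax,app·[S]/(Km,app + [S]) = 3.22 × 5.97/(1.33 + 5.97) = 2.63 μmol·min⁻¹.

2.63 μmol·min⁻¹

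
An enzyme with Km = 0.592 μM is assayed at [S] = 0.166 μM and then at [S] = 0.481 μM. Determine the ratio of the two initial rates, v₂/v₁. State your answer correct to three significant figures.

Since Vmax cancels, v₂/v₁ = [S]₂(Km+[S]₁) / [S]₁(Km+[S]₂).
= 0.481×(0.592+0.166) / (0.166×(0.592+0.481)) = 0.3646/0.1781 = 2.05.

2.05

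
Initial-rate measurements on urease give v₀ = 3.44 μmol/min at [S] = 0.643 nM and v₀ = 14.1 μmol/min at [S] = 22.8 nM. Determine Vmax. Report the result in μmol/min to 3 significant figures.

15.5 μmol/min

In reciprocal form, 1/v = (Km/Vmax)·(1/[S]) + 1/Vmax. The two points give (1/[S], 1/v) = (1.555, 0.2907) and (0.04386, 0.07092).
Slope = (0.2907 − 0.07092)/(1.555 − 0.04386) = 0.1454; intercept = 0.2907 − 0.1454×1.555 = 0.06454.
Vmax = 1/intercept = 15.5 μmol/min; Km = slope × Vmax = 0.1454 × 15.5 = 2.25 nM.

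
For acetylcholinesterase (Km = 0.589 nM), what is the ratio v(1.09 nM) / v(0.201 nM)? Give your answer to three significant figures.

2.55

Since Vmax cancels, v₂/v₁ = [S]₂(Km+[S]₁) / [S]₁(Km+[S]₂).
= 1.09×(0.589+0.201) / (0.201×(0.589+1.09)) = 0.8611/0.3375 = 2.55.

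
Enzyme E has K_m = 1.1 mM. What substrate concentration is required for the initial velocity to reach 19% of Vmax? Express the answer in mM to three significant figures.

0.258 mM

v/Vmax = [S]/(Km+[S]) = 0.19, so [S] = Km·0.19/(1 − 0.19) = 1.1 × 0.2346.
[S] = 0.258 mM.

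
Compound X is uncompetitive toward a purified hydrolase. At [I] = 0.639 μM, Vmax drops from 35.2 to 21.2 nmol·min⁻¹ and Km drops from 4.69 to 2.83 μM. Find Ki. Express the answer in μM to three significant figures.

Uncompetitive: Vmax,app = Vmax/α (and Km,app = Km/α) with α = 1 + [I]/Ki.
α = Vmax/Vmax,app = 35.2/21.2 = 1.660.
Since α = 1 + [I]/Ki, [I]/Ki = 1.660 − 1 = 0.6604 and Ki = 0.639/0.6604 = 0.968 μM.

0.968 μM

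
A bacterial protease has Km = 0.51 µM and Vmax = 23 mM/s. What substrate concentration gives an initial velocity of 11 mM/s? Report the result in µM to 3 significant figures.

The required fractional saturation is v/Vmax = 11/23 = 0.4783.
Then [S]/(Km+[S]) = 0.4783 ⇒ [S] = 0.51 × 0.4783/(1 − 0.4783) = 0.468 µM.

0.468 µM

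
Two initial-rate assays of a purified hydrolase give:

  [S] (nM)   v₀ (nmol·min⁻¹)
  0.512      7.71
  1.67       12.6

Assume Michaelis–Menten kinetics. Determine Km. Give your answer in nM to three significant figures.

0.651 nM

In reciprocal form, 1/v = (Km/Vmax)·(1/[S]) + 1/Vmax. The two points give (1/[S], 1/v) = (1.953, 0.1297) and (0.5988, 0.07937).
Slope = (0.1297 − 0.07937)/(1.953 − 0.5988) = 0.03717; intercept = 0.1297 − 0.03717×1.953 = 0.05711.
Vmax = 1/intercept = 17.5 nmol·min⁻¹; Km = slope × Vmax = 0.03717 × 17.5 = 0.651 nM.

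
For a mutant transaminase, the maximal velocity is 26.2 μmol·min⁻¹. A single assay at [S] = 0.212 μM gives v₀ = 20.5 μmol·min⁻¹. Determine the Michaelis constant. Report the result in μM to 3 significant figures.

v/Vmax = 20.5/26.2 = 0.7824 = [S]/(Km+[S]).
So Km + [S] = [S]/0.7824 = 0.2709 μM, giving Km = 0.2709 − 0.212 = 0.0589 μM.

0.0589 μM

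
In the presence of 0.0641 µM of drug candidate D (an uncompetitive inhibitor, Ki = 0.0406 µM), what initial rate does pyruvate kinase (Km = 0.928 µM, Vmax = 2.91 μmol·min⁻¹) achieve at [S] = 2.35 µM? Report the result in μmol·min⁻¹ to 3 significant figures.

0.979 μmol·min⁻¹

α = 1 + [I]/Ki = 1 + 0.0641/0.0406 = 2.579.
For an uncompetitive inhibitor, both parameters are divided by α, giving Vmax/α and Km/α: Km,app = 0.360 µM, Vmax,app = 1.13 μmol·min⁻¹.
v = Vmax,app·[S]/(Km,app + [S]) = 1.13 × 2.35/(0.360 + 2.35) = 0.979 μmol·min⁻¹.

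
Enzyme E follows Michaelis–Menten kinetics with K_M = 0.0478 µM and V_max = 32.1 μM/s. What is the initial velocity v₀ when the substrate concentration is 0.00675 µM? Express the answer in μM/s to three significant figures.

v = Vmax·[S]/(Km + [S]) = 32.1 × 0.00675 / (0.0478 + 0.00675)
  = 0.2167 / 0.05455 = 3.97 μM/s.

3.97 μM/s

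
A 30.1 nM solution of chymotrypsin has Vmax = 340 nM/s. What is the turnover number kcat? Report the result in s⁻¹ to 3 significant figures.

kcat = Vmax/[E]total = 340 nM/s / 30.1 nM = 11.3 s⁻¹.

11.3 s⁻¹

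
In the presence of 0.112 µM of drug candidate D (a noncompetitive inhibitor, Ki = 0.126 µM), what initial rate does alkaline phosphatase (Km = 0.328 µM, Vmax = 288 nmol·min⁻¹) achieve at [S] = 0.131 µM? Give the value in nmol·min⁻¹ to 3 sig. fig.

α = 1 + [I]/Ki = 1 + 0.112/0.126 = 1.889.
For a noncompetitive inhibitor, Vmax is reduced to Vmax/α while Km is unchanged: Km,app = 0.328 µM, Vmax,app = 152 nmol·min⁻¹.
v = Vmax,app·[S]/(Km,app + [S]) = 152 × 0.131/(0.328 + 0.131) = 43.5 nmol·min⁻¹.

43.5 nmol·min⁻¹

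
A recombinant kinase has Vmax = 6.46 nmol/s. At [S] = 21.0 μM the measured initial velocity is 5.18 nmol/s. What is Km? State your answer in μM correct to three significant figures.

5.19 μM

v/Vmax = 5.18/6.46 = 0.8019 = [S]/(Km+[S]).
So Km + [S] = [S]/0.8019 = 26.19 μM, giving Km = 26.19 − 21.0 = 5.19 μM.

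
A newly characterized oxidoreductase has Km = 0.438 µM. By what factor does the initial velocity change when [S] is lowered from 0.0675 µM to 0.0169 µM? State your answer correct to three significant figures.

0.278

Since Vmax cancels, v₂/v₁ = [S]₂(Km+[S]₁) / [S]₁(Km+[S]₂).
= 0.0169×(0.438+0.0675) / (0.0675×(0.438+0.0169)) = 0.008543/0.03071 = 0.278.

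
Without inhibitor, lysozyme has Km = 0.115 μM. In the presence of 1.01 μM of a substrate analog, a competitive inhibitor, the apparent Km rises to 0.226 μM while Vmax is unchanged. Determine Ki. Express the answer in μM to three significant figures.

1.05 μM

Competitive: Km,app = α·Km with α = 1 + [I]/Ki.
α = Km,app/Km = 0.226/0.115 = 1.965.
Since α = 1 + [I]/Ki, [I]/Ki = 1.965 − 1 = 0.9652 and Ki = 1.01/0.9652 = 1.05 μM.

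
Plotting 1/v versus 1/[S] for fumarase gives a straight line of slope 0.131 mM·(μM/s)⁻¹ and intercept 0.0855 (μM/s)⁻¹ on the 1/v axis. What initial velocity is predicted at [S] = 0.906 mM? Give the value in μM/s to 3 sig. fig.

The y-intercept is 1/Vmax, so Vmax = 1/0.0855 = 11.7 μM/s.
The slope is Km/Vmax, so Km = 0.131 × 11.7 = 1.53 mM.
Then v = 11.7 × 0.906/(1.53 + 0.906) = 4.35 μM/s.

4.35 μM/s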